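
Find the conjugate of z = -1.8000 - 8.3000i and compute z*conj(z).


z_bar = -1.8000 + 8.3000i
z*z_bar = (-1.8)^2 + (-8.3)^2 = 3.24 + 68.89 = 72.13

z_bar = -1.8000 + 8.3000i, z*z_bar = 72.13


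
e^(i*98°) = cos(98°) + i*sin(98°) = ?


cos(98°) = -0.1392
sin(98°) = 0.9903

e^(i*98°) = -0.1392 + 0.9903i


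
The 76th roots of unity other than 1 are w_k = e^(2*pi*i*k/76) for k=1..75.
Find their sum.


With w = e^(2*pi*i/76), all 76 of the 76th roots of unity w^0 = 1, w, ..., w^(75) sum to 0: 1 + w + ... + w^(75) = (1 - w^76)/(1 - w) = 0 since w^76 = 1, w ≠ 1.
Removing the root 1: w + w^2 + ... + w^(75) = 0 - 1 = -1

Sum = -1


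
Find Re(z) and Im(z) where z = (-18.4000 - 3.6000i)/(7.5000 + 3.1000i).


Multiply by conjugate: (-18.4000 - 3.6000i)(7.5000 - 3.1000i) / (7.5^2 + 3.1^2)
Numerator real = -18.4*7.5 - (3.6)*3.1 = -149.16
Numerator imag = -3.6*7.5 - (-18.4)*3.1 = 30.04
Denominator = 65.86
Re(z) = -149.16/65.86 = -2.2648
Im(z) = 30.04/65.86 = 0.4561

Re(z) = -2.2648, Im(z) = 0.4561


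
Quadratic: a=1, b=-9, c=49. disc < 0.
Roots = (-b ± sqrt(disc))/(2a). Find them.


disc = (-9)^2 - 4*1*49 = 81 - 196 = -115
sqrt(|disc|) = sqrt(115) = 10.7238
Real part = 9/(2*1) = 4.5000
Imag part = 10.7238/(2*1) = 5.3619

4.5000 ± 5.3619i


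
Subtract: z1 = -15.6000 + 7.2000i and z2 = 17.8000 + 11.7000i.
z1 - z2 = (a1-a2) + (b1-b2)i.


Real: -15.6 - 17.8 = -33.4
Imag: 7.2 - 11.7 = -4.5

-33.4000 - 4.5000i


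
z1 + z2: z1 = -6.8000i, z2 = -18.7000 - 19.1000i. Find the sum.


Real: 0 - 18.7 = -18.7
Imag: -6.8 - 19.1 = -25.9

-18.7000 - 25.9000i


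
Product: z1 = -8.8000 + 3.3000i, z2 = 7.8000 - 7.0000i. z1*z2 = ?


Real = -8.8*7.8 - 3.3*(-7) = -68.64 - (-23.1) = -45.54
Imag = -8.8*(-7) + 7.8*3.3 = 61.6 + 25.74 = 87.34

-45.5400 + 87.3400i


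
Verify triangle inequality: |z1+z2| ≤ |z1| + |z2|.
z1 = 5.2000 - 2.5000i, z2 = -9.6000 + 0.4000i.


|z1| = sqrt(5.2^2 + (-2.5)^2) = sqrt(33.29) = 5.7697
|z2| = sqrt((-9.6)^2 + 0.4^2) = sqrt(92.32) = 9.6083
z1+z2 = -4.4000 - 2.1000i
|z1+z2| = sqrt(23.77) = 4.8754
|z1|+|z2| = 5.7697 + 9.6083 = 15.3780

|z1+z2| = 4.8754 ≤ |z1|+|z2| = 15.3780 (verified)


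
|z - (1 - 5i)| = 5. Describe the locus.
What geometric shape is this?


|z - z0| = r is a circle with center z0 and radius r.
Center = (1, -5), radius = 5

Circle with center (1, -5) and radius 5


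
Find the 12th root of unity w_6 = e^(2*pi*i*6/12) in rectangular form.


Angle = 360*6/12 = 180°
a = cos(180°) = -1.0000
b = sin(180°) = 0

-1.0000 + 0i


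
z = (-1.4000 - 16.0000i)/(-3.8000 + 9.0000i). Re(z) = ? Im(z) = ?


Multiply by conjugate: (-1.4000 - 16.0000i)(-3.8000 - 9.0000i) / ((-3.8)^2 + 9^2)
Numerator real = -1.4*(-3.8) - (16)*9 = -138.68
Numerator imag = -16*(-3.8) - (-1.4)*9 = 73.4
Denominator = 95.44
Re(z) = -138.68/95.44 = -1.4531
Im(z) = 73.4/95.44 = 0.7691

Re(z) = -1.4531, Im(z) = 0.7691


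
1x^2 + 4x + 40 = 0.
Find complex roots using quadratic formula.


disc = 4^2 - 4*1*40 = 16 - 160 = -144
sqrt(|disc|) = sqrt(144) = 12.0000
Real part = -4/(2*1) = -2.0000
Imag part = 12.0000/(2*1) = 6.0000

-2.0000 ± 6.0000i


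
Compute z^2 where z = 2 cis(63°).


r^2 = 2^2 = 4
n*theta = 2*63° = 126° = 126° (mod 360)
a = 4*cos(126°) = -2.3511
b = 4*sin(126°) = 3.2361

4 cis(126°) = -2.3511 + 3.2361i


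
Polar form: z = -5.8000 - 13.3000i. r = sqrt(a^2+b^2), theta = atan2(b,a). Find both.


r = sqrt(33.64+176.89) = sqrt(210.53) = 14.5097
theta = atan2(-13.3, -5.8) = -113.5615 degrees

r = 14.5097, theta = -113.5615 degrees


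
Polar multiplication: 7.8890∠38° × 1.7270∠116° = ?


r = 7.8890 * 1.7270 = 13.6243
theta = 38° + 116° = 154° = 154° (mod 360)

13.6243 cis(154°)


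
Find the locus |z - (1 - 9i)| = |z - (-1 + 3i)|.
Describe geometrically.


Equal distances means the locus is the perpendicular bisector of z1 and z2.
Midpoint = ((1+(-1))/2, (-9+3)/2) = (0, -3.0000)

Perpendicular bisector through (0, -3.0000)


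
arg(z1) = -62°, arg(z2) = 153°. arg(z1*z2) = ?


arg(z1*z2) = -62° + 153° = 91°
Normalized to (-180°, 180°]: 91°

91°


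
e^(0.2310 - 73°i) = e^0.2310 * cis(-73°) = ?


e^0.2310 = 1.25986
cos(-73°) = 0.29237
sin(-73°) = -0.9563
Real = 1.25986*0.29237 = 0.3683
Imag = 1.25986*(-0.9563) = -1.2048

0.3683 - 1.2048i


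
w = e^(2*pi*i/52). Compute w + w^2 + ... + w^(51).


With w = e^(2*pi*i/52), all 52 of the 52th roots of unity w^0 = 1, w, ..., w^(51) sum to 0: 1 + w + ... + w^(51) = (1 - w^52)/(1 - w) = 0 since w^52 = 1, w ≠ 1.
Removing the root 1: w + w^2 + ... + w^(51) = 0 - 1 = -1

Sum = -1


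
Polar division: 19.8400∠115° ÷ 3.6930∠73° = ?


r = 19.8400 / 3.6930 = 5.3723
theta = 115° - 73° = 42° = 42° (mod 360)

5.3723 cis(42°)


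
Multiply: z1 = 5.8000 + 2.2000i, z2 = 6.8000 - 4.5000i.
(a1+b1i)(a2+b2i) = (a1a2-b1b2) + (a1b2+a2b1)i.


Real = 5.8*6.8 - 2.2*(-4.5) = 39.44 - (-9.9) = 49.34
Imag = 5.8*(-4.5) + 6.8*2.2 = -26.1 + 14.96 = -11.14

49.3400 - 11.1400i


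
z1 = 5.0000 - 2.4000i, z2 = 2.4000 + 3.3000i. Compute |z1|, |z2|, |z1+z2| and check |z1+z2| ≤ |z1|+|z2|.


|z1| = sqrt(5^2 + (-2.4)^2) = sqrt(30.76) = 5.5462
|z2| = sqrt(2.4^2 + 3.3^2) = sqrt(16.65) = 4.0804
z1+z2 = 7.4000 + 0.9000i
|z1+z2| = sqrt(55.57) = 7.4545
|z1|+|z2| = 5.5462 + 4.0804 = 9.6266

|z1+z2| = 7.4545 ≤ |z1|+|z2| = 9.6266 (verified)


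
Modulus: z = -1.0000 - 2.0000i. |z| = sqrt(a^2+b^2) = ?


|z| = sqrt((-1)^2 + (-2)^2) = sqrt(1 + 4) = sqrt(5) = 2.2361

|z| = 2.2361


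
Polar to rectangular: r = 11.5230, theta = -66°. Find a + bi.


a = 11.5230*cos(-66°) = 11.5230*0.406737 = 4.6868
b = 11.5230*sin(-66°) = 11.5230*(-0.91355) = -10.5268

4.6868 - 10.5268i


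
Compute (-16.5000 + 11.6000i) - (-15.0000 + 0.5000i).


Real: -16.5 + 15 = -1.5
Imag: 11.6 - 0.5 = 11.1

-1.5000 + 11.1000i


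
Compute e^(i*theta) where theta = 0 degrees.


cos(0°) = 1.0000
sin(0°) = 0

e^(i*0°) = 1.0000 + 0i


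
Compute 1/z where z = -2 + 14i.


|z|^2 = 4+196 = 200
1/z = (-2 - 14i)/200

1/z = -0.0100 - 0.0700i


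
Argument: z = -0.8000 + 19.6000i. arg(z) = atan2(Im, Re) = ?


Re = -0.8, Im = 19.6
arg = atan2(19.6, -0.8) = 92.3373 degrees

arg(z) = 92.3373 degrees


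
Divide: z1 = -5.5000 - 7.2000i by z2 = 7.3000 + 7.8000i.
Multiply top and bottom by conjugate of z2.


Conjugate of z2 = 7.3000 - 7.8000i
Numerator: (-5.5000 - 7.2000i)(7.3000 - 7.8000i) = -96.3100 - 9.6600i
Denominator: 7.3^2 + 7.8^2 = 114.13
Result = (-96.3100 - 9.6600i)/114.13

-0.8439 - 0.0846i


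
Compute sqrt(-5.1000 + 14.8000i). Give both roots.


|z| = sqrt(26.01+219.04) = 15.6541
sqrt((|z|+a)/2) = sqrt((15.6541+(-5.1))/2) = sqrt(5.2770) = 2.2972
sqrt((|z|-a)/2) = sqrt((15.6541-(-5.1))/2) = sqrt(10.3770) = 3.2213

±(2.2972 + 3.2213i) i.e. 2.2972 + 3.2213i and -2.2972 - 3.2213i


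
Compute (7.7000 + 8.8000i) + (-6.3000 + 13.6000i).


Real: 7.7 - 6.3 = 1.4
Imag: 8.8 + 13.6 = 22.4

1.4000 + 22.4000i


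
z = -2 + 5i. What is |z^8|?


|z| = sqrt(4+25) = sqrt(29) = 5.3852
|z^8| = |z|^8 = (sqrt(29))^8 = 29^4 = 707281

|z^8| = 707281


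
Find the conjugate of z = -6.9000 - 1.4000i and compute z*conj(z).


z_bar = -6.9000 + 1.4000i
z*z_bar = (-6.9)^2 + (-1.4)^2 = 47.61 + 1.96 = 49.57

z_bar = -6.9000 + 1.4000i, z*z_bar = 49.57


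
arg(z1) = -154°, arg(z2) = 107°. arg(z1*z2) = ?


arg(z1*z2) = -154° + 107° = -47°
Normalized to (-180°, 180°]: -47°

-47°


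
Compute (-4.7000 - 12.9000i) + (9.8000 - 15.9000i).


Real: -4.7 + 9.8 = 5.1
Imag: -12.9 - 15.9 = -28.8

5.1000 - 28.8000i


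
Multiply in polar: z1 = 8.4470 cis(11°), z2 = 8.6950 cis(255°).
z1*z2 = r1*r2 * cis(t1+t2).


r = 8.4470 * 8.6950 = 73.4467
theta = 11° + 255° = 266° = 266° (mod 360)

73.4467 cis(266°)


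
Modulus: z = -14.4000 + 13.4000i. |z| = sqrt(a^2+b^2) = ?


|z| = sqrt((-14.4)^2 + 13.4^2) = sqrt(207.36 + 179.56) = sqrt(386.92) = 19.6703

|z| = 19.6703


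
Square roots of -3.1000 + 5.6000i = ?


|z| = sqrt(9.61+31.36) = 6.4008
sqrt((|z|+a)/2) = sqrt((6.4008+(-3.1))/2) = sqrt(1.6504) = 1.2847
sqrt((|z|-a)/2) = sqrt((6.4008-(-3.1))/2) = sqrt(4.7504) = 2.1795

±(1.2847 + 2.1795i) i.e. 1.2847 + 2.1795i and -1.2847 - 2.1795i


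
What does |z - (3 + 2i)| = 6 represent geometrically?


|z - z0| = r is a circle with center z0 and radius r.
Center = (3, 2), radius = 6

Circle with center (3, 2) and radius 6


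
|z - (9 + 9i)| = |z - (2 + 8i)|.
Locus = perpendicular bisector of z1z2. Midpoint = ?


Equal distances means the locus is the perpendicular bisector of z1 and z2.
Midpoint = ((9+2)/2, (9+8)/2) = (5.5000, 8.5000)

Perpendicular bisector through (5.5000, 8.5000)


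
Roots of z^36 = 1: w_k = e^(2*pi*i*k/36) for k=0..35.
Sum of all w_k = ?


The sum of all 36th roots of unity is 0.
Geometric series: (1 - w^36)/(1 - w) = (1-1)/(1-w) = 0 since w^36 = 1, w ≠ 1.
Alternatively: coefficient of z^35 in z^36 - 1 is 0.

0


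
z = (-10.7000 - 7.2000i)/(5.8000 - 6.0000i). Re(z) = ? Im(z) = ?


Multiply by conjugate: (-10.7000 - 7.2000i)(5.8000 + 6.0000i) / (5.8^2 + (-6)^2)
Numerator real = -10.7*5.8 - (7.2)*(-6) = -18.86
Numerator imag = -7.2*5.8 - (-10.7)*(-6) = -105.96
Denominator = 69.64
Re(z) = -18.86/69.64 = -0.2708
Im(z) = -105.96/69.64 = -1.5215

Re(z) = -0.2708, Im(z) = -1.5215


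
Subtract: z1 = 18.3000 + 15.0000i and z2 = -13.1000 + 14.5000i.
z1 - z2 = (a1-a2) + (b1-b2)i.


Real: 18.3 + 13.1 = 31.4
Imag: 15 - 14.5 = 0.5

31.4000 + 0.5000i


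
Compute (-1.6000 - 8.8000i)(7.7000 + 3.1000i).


Real = -1.6*7.7 - (-8.8)*3.1 = -12.32 - (-27.28) = 14.96
Imag = -1.6*3.1 + 7.7*(-8.8) = -4.96 - (67.76) = -72.72

14.9600 - 72.7200i


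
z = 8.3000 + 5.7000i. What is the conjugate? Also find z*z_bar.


z_bar = 8.3000 - 5.7000i
z*z_bar = 8.3^2 + 5.7^2 = 68.89 + 32.49 = 101.38

z_bar = 8.3000 - 5.7000i, z*z_bar = 101.38


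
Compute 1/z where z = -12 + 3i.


|z|^2 = 144+9 = 153
1/z = (-12 - 3i)/153

1/z = -0.0784 - 0.0196i


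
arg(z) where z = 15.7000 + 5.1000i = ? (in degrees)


Re = 15.7, Im = 5.1
arg = atan2(5.1, 15.7) = 17.9959 degrees

arg(z) = 17.9959 degrees


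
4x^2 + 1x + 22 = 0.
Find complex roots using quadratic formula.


disc = 1^2 - 4*4*22 = 1 - 352 = -351
sqrt(|disc|) = sqrt(351) = 18.7350
Real part = -1/(2*4) = -0.1250
Imag part = 18.7350/(2*4) = 2.3419

-0.1250 ± 2.3419i


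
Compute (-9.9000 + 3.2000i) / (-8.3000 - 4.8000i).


Conjugate of z2 = -8.3000 + 4.8000i
Numerator: (-9.9000 + 3.2000i)(-8.3000 + 4.8000i) = 66.8100 - 74.0800i
Denominator: (-8.3)^2 + (-4.8)^2 = 91.93
Result = (66.8100 - 74.0800i)/91.93

0.7267 - 0.8058i


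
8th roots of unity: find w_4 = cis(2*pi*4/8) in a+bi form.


Angle = 360*4/8 = 180°
a = cos(180°) = -1.0000
b = sin(180°) = 0

-1.0000 + 0i


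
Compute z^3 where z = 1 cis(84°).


r^3 = 1^3 = 1
n*theta = 3*84° = 252° = 252° (mod 360)
a = 1*cos(252°) = -0.3090
b = 1*sin(252°) = -0.9511

1 cis(252°) = -0.3090 - 0.9511i


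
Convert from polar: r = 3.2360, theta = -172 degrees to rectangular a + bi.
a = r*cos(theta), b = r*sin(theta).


a = 3.2360*cos(-172°) = 3.2360*(-0.99027) = -3.2045
b = 3.2360*sin(-172°) = 3.2360*(-0.13917) = -0.4504

-3.2045 - 0.4504i


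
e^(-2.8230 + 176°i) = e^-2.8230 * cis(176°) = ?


e^-2.8230 = 0.0594
cos(176°) = -0.9976
sin(176°) = 0.0698
Real = 0.0594*(-0.9976) = -0.0593
Imag = 0.0594*0.0698 = 0.0041

-0.0593 + 0.0041i


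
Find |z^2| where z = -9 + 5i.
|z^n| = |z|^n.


|z| = sqrt(81+25) = sqrt(106) = 10.2956
|z^2| = |z|^2 = (sqrt(106))^2 = 106

|z^2| = 106


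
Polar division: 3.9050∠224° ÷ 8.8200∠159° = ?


r = 3.9050 / 8.8200 = 0.4427
theta = 224° - 159° = 65° = 65° (mod 360)

0.4427 cis(65°)


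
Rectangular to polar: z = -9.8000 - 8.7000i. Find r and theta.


r = sqrt(96.04+75.69) = sqrt(171.73) = 13.1046
theta = atan2(-8.7, -9.8) = -138.4028 degrees

r = 13.1046, theta = -138.4028 degrees


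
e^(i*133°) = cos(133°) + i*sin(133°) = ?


cos(133°) = -0.6820
sin(133°) = 0.7314

e^(i*133°) = -0.6820 + 0.7314i


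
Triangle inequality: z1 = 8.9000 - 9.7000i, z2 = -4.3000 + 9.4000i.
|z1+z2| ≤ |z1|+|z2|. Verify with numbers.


|z1| = sqrt(8.9^2 + (-9.7)^2) = sqrt(173.3) = 13.1643
|z2| = sqrt((-4.3)^2 + 9.4^2) = sqrt(106.85) = 10.3368
z1+z2 = 4.6000 - 0.3000i
|z1+z2| = sqrt(21.25) = 4.6098
|z1|+|z2| = 13.1643 + 10.3368 = 23.5011

|z1+z2| = 4.6098 ≤ |z1|+|z2| = 23.5011 (verified)


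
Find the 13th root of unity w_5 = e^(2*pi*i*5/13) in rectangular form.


Angle = 360*5/13 = 138.4615°
a = cos(138.4615°) = -0.7485
b = sin(138.4615°) = 0.6631

-0.7485 + 0.6631i


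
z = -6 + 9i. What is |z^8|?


|z| = sqrt(36+81) = sqrt(117) = 10.8167
|z^8| = |z|^8 = (sqrt(117))^8 = 117^4 = 187388721

|z^8| = 187388721


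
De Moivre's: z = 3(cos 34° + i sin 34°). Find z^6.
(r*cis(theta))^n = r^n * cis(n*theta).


r^6 = 3^6 = 729
n*theta = 6*34° = 204° = 204° (mod 360)
a = 729*cos(204°) = -665.9746
b = 729*sin(204°) = -296.5110

729 cis(204°) = -665.9746 - 296.5110i


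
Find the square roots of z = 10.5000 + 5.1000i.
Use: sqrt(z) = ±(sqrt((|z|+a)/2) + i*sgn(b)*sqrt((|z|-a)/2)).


|z| = sqrt(110.25+26.01) = 11.6730
sqrt((|z|+a)/2) = sqrt((11.6730+10.5)/2) = sqrt(11.0865) = 3.3296
sqrt((|z|-a)/2) = sqrt((11.6730-10.5)/2) = sqrt(0.5865) = 0.7658

±(3.3296 + 0.7658i) i.e. 3.3296 + 0.7658i and -3.3296 - 0.7658i


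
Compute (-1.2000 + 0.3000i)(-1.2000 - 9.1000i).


Real = -1.2*(-1.2) - 0.3*(-9.1) = 1.44 - (-2.73) = 4.17
Imag = -1.2*(-9.1) - (1.2)*0.3 = 10.92 - (0.36) = 10.56

4.1700 + 10.5600i


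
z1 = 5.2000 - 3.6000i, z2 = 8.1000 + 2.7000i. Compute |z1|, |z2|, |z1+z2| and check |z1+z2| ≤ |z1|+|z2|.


|z1| = sqrt(5.2^2 + (-3.6)^2) = sqrt(40) = 6.3246
|z2| = sqrt(8.1^2 + 2.7^2) = sqrt(72.9) = 8.5381
z1+z2 = 13.3000 - 0.9000i
|z1+z2| = sqrt(177.7) = 13.3304
|z1|+|z2| = 6.3246 + 8.5381 = 14.8627

|z1+z2| = 13.3304 ≤ |z1|+|z2| = 14.8627 (verified)


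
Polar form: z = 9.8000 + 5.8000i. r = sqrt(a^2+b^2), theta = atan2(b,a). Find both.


r = sqrt(96.04+33.64) = sqrt(129.68) = 11.3877
theta = atan2(5.8, 9.8) = 30.6186 degrees

r = 11.3877, theta = 30.6186 degrees


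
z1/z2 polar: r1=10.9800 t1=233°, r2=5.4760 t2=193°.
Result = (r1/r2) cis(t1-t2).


r = 10.9800 / 5.4760 = 2.0051
theta = 233° - 193° = 40° = 40° (mod 360)

2.0051 cis(40°)


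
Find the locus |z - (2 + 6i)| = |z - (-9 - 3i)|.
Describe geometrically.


Equal distances means the locus is the perpendicular bisector of z1 and z2.
Midpoint = ((2+(-9))/2, (6+(-3))/2) = (-3.5000, 1.5000)

Perpendicular bisector through (-3.5000, 1.5000)


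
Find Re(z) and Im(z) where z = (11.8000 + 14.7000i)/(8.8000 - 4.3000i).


Multiply by conjugate: (11.8000 + 14.7000i)(8.8000 + 4.3000i) / (8.8^2 + (-4.3)^2)
Numerator real = 11.8*8.8 + 14.7*(-4.3) = 40.63
Numerator imag = 14.7*8.8 - 11.8*(-4.3) = 180.1
Denominator = 95.93
Re(z) = 40.63/95.93 = 0.4235
Im(z) = 180.1/95.93 = 1.8774

Re(z) = 0.4235, Im(z) = 1.8774


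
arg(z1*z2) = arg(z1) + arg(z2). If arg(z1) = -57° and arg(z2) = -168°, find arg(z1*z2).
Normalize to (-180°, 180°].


arg(z1*z2) = -57° - 168° = -225°
Normalized to (-180°, 180°]: 135°

135°


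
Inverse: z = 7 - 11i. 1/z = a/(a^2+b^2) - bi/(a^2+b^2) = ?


|z|^2 = 49+121 = 170
1/z = (7 + 11i)/170

1/z = 0.0412 + 0.0647i


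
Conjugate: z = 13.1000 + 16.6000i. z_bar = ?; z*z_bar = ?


z_bar = 13.1000 - 16.6000i
z*z_bar = 13.1^2 + 16.6^2 = 171.61 + 275.56 = 447.17

z_bar = 13.1000 - 16.6000i, z*z_bar = 447.17


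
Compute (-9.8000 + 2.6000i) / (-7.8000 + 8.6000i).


Conjugate of z2 = -7.8000 - 8.6000i
Numerator: (-9.8000 + 2.6000i)(-7.8000 - 8.6000i) = 98.8000 + 64.0000i
Denominator: (-7.8)^2 + 8.6^2 = 134.8
Result = (98.8000 + 64.0000i)/134.8

0.7329 + 0.4748i


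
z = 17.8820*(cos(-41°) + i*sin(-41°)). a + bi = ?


a = 17.8820*cos(-41°) = 17.8820*0.75471 = 13.4957
b = 17.8820*sin(-41°) = 17.8820*(-0.656059) = -11.7316

13.4957 - 11.7316i


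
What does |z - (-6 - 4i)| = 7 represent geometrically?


|z - z0| = r is a circle with center z0 and radius r.
Center = (-6, -4), radius = 7

Circle with center (-6, -4) and radius 7


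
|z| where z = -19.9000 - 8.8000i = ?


|z| = sqrt((-19.9)^2 + (-8.8)^2) = sqrt(396.01 + 77.44) = sqrt(473.45) = 21.7589

|z| = 21.7589


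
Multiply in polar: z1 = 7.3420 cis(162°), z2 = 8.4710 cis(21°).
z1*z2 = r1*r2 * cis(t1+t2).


r = 7.3420 * 8.4710 = 62.1941
theta = 162° + 21° = 183° = 183° (mod 360)

62.1941 cis(183°)


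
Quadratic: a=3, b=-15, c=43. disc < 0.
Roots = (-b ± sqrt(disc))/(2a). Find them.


disc = (-15)^2 - 4*3*43 = 225 - 516 = -291
sqrt(|disc|) = sqrt(291) = 17.0587
Real part = 15/(2*3) = 2.5000
Imag part = 17.0587/(2*3) = 2.8431

2.5000 ± 2.8431i


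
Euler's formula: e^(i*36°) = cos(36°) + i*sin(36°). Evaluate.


cos(36°) = 0.8090
sin(36°) = 0.5878

e^(i*36°) = 0.8090 + 0.5878i


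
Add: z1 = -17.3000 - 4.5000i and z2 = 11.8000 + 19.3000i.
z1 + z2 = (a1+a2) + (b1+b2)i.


Real: -17.3 + 11.8 = -5.5
Imag: -4.5 + 19.3 = 14.8

-5.5000 + 14.8000i


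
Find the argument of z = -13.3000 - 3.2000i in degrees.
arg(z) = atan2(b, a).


Re = -13.3, Im = -3.2
arg = atan2(-3.2, -13.3) = -166.4717 degrees

arg(z) = -166.4717 degrees


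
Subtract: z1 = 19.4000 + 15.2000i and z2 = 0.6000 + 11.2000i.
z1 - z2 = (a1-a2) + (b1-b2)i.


Real: 19.4 - 0.6 = 18.8
Imag: 15.2 - 11.2 = 4

18.8000 + 4.0000i


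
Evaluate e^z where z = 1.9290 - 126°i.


e^1.9290 = 6.8826
cos(-126°) = -0.58779
sin(-126°) = -0.80902
Real = 6.8826*(-0.58779) = -4.0455
Imag = 6.8826*(-0.80902) = -5.5682

-4.0455 - 5.5682i


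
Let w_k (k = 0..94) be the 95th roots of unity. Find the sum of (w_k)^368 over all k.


The roots are w_k = w^k with w = e^(2*pi*i/95), and (w^k)^368 = (w^368)^k.
So S = 1 + u + u^2 + ... + u^(94) with u = w^368.
368 = 3*95 + 83, so 368 is not a multiple of 95: u = (w^95)^3 * w^83 = w^83 ≠ 1 (w is a primitive 95th root), while u^95 = (w^95)^368 = 1.
Geometric series: S = (1 - u^95)/(1 - u) = (1 - 1)/(1 - u) = 0

S = 0


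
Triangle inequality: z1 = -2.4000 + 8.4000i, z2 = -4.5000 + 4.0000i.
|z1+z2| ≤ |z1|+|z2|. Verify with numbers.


|z1| = sqrt((-2.4)^2 + 8.4^2) = sqrt(76.32) = 8.7361
|z2| = sqrt((-4.5)^2 + 4^2) = sqrt(36.25) = 6.0208
z1+z2 = -6.9000 + 12.4000i
|z1+z2| = sqrt(201.37) = 14.1905
|z1|+|z2| = 8.7361 + 6.0208 = 14.7569

|z1+z2| = 14.1905 ≤ |z1|+|z2| = 14.7569 (verified)


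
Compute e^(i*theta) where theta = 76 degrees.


cos(76°) = 0.2419
sin(76°) = 0.9703

e^(i*76°) = 0.2419 + 0.9703i


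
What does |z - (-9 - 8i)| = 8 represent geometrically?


|z - z0| = r is a circle with center z0 and radius r.
Center = (-9, -8), radius = 8

Circle with center (-9, -8) and radius 8


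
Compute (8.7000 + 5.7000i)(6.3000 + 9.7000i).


Real = 8.7*6.3 - 5.7*9.7 = 54.81 - 55.29 = -0.48
Imag = 8.7*9.7 + 6.3*5.7 = 84.39 + 35.91 = 120.3

-0.4800 + 120.3000i


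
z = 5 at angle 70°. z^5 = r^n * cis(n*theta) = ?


r^5 = 5^5 = 3125
n*theta = 5*70° = 350° = 350° (mod 360)
a = 3125*cos(350°) = 3077.5242
b = 3125*sin(350°) = -542.6506

3125 cis(350°) = 3077.5242 - 542.6506i


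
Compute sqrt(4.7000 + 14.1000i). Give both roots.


|z| = sqrt(22.09+198.81) = 14.8627
sqrt((|z|+a)/2) = sqrt((14.8627+4.7)/2) = sqrt(9.7814) = 3.1275
sqrt((|z|-a)/2) = sqrt((14.8627-4.7)/2) = sqrt(5.0814) = 2.2542

±(3.1275 + 2.2542i) i.e. 3.1275 + 2.2542i and -3.1275 - 2.2542i


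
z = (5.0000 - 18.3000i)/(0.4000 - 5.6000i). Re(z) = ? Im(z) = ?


Multiply by conjugate: (5.0000 - 18.3000i)(0.4000 + 5.6000i) / (0.4^2 + (-5.6)^2)
Numerator real = 5*0.4 - (18.3)*(-5.6) = 104.48
Numerator imag = -18.3*0.4 - 5*(-5.6) = 20.68
Denominator = 31.52
Re(z) = 104.48/31.52 = 3.3147
Im(z) = 20.68/31.52 = 0.6561

Re(z) = 3.3147, Im(z) = 0.6561


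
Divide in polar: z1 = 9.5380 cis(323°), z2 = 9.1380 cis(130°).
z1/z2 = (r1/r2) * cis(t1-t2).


r = 9.5380 / 9.1380 = 1.0438
theta = 323° - 130° = 193° = 193° (mod 360)

1.0438 cis(193°)


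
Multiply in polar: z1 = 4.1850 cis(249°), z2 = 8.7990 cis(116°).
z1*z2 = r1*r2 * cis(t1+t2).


r = 4.1850 * 8.7990 = 36.8238
theta = 249° + 116° = 365° = 5° (mod 360)

36.8238 cis(5°)


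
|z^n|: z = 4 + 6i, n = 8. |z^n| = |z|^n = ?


|z| = sqrt(16+36) = sqrt(52) = 7.2111
|z^8| = |z|^8 = (sqrt(52))^8 = 52^4 = 7311616

|z^8| = 7311616


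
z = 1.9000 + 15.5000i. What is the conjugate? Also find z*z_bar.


z_bar = 1.9000 - 15.5000i
z*z_bar = 1.9^2 + 15.5^2 = 3.61 + 240.25 = 243.86

z_bar = 1.9000 - 15.5000i, z*z_bar = 243.86


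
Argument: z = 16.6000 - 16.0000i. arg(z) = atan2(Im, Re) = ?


Re = 16.6, Im = -16
arg = atan2(-16, 16.6) = -43.9456 degrees

arg(z) = -43.9456 degrees


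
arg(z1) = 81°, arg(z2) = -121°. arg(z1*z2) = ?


arg(z1*z2) = 81° - 121° = -40°
Normalized to (-180°, 180°]: -40°

-40°


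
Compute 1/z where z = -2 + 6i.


|z|^2 = 4+36 = 40
1/z = (-2 - 6i)/40

1/z = -0.0500 - 0.1500i


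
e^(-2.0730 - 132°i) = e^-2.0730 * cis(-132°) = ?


e^-2.0730 = 0.1258
cos(-132°) = -0.6691
sin(-132°) = -0.7431
Real = 0.1258*(-0.6691) = -0.0842
Imag = 0.1258*(-0.7431) = -0.0935

-0.0842 - 0.0935i


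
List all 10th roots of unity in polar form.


The 10th roots of unity are cis(360k/10°) for k=0..9
Angle step = 360/10 = 36°
Primitive root: cis(36°)
Primitive root = 0.8090 + 0.5878i

10 roots at angles: 0°, 36°, 72°, 108°, 144°, 180°, 216°, 252°, 288°, 324°


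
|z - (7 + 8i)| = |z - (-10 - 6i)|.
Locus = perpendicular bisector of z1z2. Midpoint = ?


Equal distances means the locus is the perpendicular bisector of z1 and z2.
Midpoint = ((7+(-10))/2, (8+(-6))/2) = (-1.5000, 1.0000)

Perpendicular bisector through (-1.5000, 1.0000)


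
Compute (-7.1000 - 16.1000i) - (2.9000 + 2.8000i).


Real: -7.1 - 2.9 = -10
Imag: -16.1 - 2.8 = -18.9

-10.0000 - 18.9000i


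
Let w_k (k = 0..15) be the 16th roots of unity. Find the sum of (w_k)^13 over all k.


The roots are w_k = w^k with w = e^(2*pi*i/16), and (w^k)^13 = (w^13)^k.
So S = 1 + u + u^2 + ... + u^(15) with u = w^13.
13 = 0*16 + 13, so 13 is not a multiple of 16: u = w^13 ≠ 1 (w is a primitive 16th root), while u^16 = (w^16)^13 = 1.
Geometric series: S = (1 - u^16)/(1 - u) = (1 - 1)/(1 - u) = 0

S = 0


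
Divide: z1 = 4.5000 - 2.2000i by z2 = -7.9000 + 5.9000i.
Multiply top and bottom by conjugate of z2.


Conjugate of z2 = -7.9000 - 5.9000i
Numerator: (4.5000 - 2.2000i)(-7.9000 - 5.9000i) = -48.5300 - 9.1700i
Denominator: (-7.9)^2 + 5.9^2 = 97.22
Result = (-48.5300 - 9.1700i)/97.22

-0.4992 - 0.0943i


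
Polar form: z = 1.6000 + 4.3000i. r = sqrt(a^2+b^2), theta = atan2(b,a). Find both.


r = sqrt(2.56+18.49) = sqrt(21.05) = 4.5880
theta = atan2(4.3, 1.6) = 69.5901 degrees

r = 4.5880, theta = 69.5901 degrees


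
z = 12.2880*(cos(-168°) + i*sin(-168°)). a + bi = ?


a = 12.2880*cos(-168°) = 12.2880*(-0.97815) = -12.0195
b = 12.2880*sin(-168°) = 12.2880*(-0.20791) = -2.5548

-12.0195 - 2.5548i


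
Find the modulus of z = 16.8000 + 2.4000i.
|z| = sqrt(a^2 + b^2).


|z| = sqrt(16.8^2 + 2.4^2) = sqrt(282.24 + 5.76) = sqrt(288) = 16.9706

|z| = 16.9706


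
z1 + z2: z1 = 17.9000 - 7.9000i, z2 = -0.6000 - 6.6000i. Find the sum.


Real: 17.9 - 0.6 = 17.3
Imag: -7.9 - 6.6 = -14.5

17.3000 - 14.5000i


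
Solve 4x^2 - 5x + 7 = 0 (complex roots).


disc = (-5)^2 - 4*4*7 = 25 - 112 = -87
sqrt(|disc|) = sqrt(87) = 9.3274
Real part = 5/(2*4) = 0.6250
Imag part = 9.3274/(2*4) = 1.1659

0.6250 ± 1.1659i


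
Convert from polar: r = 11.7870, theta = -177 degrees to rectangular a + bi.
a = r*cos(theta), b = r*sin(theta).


a = 11.7870*cos(-177°) = 11.7870*(-0.9986295) = -11.7708
b = 11.7870*sin(-177°) = 11.7870*(-0.05234) = -0.6169

-11.7708 - 0.6169i


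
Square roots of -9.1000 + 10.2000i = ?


|z| = sqrt(82.81+104.04) = 13.6693
sqrt((|z|+a)/2) = sqrt((13.6693+(-9.1))/2) = sqrt(2.2847) = 1.5115
sqrt((|z|-a)/2) = sqrt((13.6693-(-9.1))/2) = sqrt(11.3847) = 3.3741

±(1.5115 + 3.3741i) i.e. 1.5115 + 3.3741i and -1.5115 - 3.3741i


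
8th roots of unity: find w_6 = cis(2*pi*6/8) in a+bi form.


Angle = 360*6/8 = 270°
a = cos(270°) = 0
b = sin(270°) = -1.0000

0 - 1.0000i


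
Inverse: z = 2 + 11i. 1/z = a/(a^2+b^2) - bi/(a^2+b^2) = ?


|z|^2 = 4+121 = 125
1/z = (2 - 11i)/125

1/z = 0.0160 - 0.0880i


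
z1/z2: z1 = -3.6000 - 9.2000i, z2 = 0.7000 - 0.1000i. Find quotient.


Conjugate of z2 = 0.7000 + 0.1000i
Numerator: (-3.6000 - 9.2000i)(0.7000 + 0.1000i) = -1.6000 - 6.8000i
Denominator: 0.7^2 + (-0.1)^2 = 0.5
Result = (-1.6000 - 6.8000i)/0.5

-3.2000 - 13.6000i


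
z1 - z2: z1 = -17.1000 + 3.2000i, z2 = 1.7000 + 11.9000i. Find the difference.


Real: -17.1 - 1.7 = -18.8
Imag: 3.2 - 11.9 = -8.7

-18.8000 - 8.7000i


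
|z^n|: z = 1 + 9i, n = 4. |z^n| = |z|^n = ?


|z| = sqrt(1+81) = sqrt(82) = 9.0554
|z^4| = |z|^4 = (sqrt(82))^4 = 82^2 = 6724

|z^4| = 6724


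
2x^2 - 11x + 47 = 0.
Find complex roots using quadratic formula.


disc = (-11)^2 - 4*2*47 = 121 - 376 = -255
sqrt(|disc|) = sqrt(255) = 15.9687
Real part = 11/(2*2) = 2.7500
Imag part = 15.9687/(2*2) = 3.9922

2.7500 ± 3.9922i


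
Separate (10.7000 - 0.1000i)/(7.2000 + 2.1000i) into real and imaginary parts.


Multiply by conjugate: (10.7000 - 0.1000i)(7.2000 - 2.1000i) / (7.2^2 + 2.1^2)
Numerator real = 10.7*7.2 - (0.1)*2.1 = 76.83
Numerator imag = -0.1*7.2 - 10.7*2.1 = -23.19
Denominator = 56.25
Re(z) = 76.83/56.25 = 1.3659
Im(z) = -23.19/56.25 = -0.4123

Re(z) = 1.3659, Im(z) = -0.4123


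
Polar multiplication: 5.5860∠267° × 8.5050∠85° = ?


r = 5.5860 * 8.5050 = 47.5089
theta = 267° + 85° = 352° = 352° (mod 360)

47.5089 cis(352°)


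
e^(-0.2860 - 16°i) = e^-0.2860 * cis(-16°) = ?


e^-0.2860 = 0.7513
cos(-16°) = 0.9613
sin(-16°) = -0.2756
Real = 0.7513*0.9613 = 0.7222
Imag = 0.7513*(-0.2756) = -0.2071

0.7222 - 0.2071i


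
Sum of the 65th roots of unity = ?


The sum of all 65th roots of unity is 0.
Geometric series: (1 - w^65)/(1 - w) = (1-1)/(1-w) = 0 since w^65 = 1, w ≠ 1.
Alternatively: coefficient of z^64 in z^65 - 1 is 0.

0


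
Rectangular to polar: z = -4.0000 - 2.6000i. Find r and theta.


r = sqrt(16+6.76) = sqrt(22.76) = 4.7707
theta = atan2(-2.6, -4) = -146.9761 degrees

r = 4.7707, theta = -146.9761 degrees


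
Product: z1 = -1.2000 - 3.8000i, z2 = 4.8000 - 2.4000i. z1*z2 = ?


Real = -1.2*4.8 - (-3.8)*(-2.4) = -5.76 - 9.12 = -14.88
Imag = -1.2*(-2.4) + 4.8*(-3.8) = 2.88 - (18.24) = -15.36

-14.8800 - 15.3600i


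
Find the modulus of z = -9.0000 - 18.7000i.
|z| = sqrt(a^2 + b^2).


|z| = sqrt((-9)^2 + (-18.7)^2) = sqrt(81 + 349.69) = sqrt(430.69) = 20.7531

|z| = 20.7531


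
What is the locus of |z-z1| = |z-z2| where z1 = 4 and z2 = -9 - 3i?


Equal distances means the locus is the perpendicular bisector of z1 and z2.
Midpoint = ((4+(-9))/2, (0+(-3))/2) = (-2.5000, -1.5000)

Perpendicular bisector through (-2.5000, -1.5000)


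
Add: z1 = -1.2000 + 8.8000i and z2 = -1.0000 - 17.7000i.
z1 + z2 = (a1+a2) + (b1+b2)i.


Real: -1.2 - 1 = -2.2
Imag: 8.8 - 17.7 = -8.9

-2.2000 - 8.9000i


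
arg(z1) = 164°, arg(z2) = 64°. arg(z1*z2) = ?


arg(z1*z2) = 164° + 64° = 228°
Normalized to (-180°, 180°]: -132°

-132°


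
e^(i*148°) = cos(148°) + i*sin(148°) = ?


cos(148°) = -0.8480
sin(148°) = 0.5299

e^(i*148°) = -0.8480 + 0.5299i


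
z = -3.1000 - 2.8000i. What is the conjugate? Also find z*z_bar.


z_bar = -3.1000 + 2.8000i
z*z_bar = (-3.1)^2 + (-2.8)^2 = 9.61 + 7.84 = 17.45

z_bar = -3.1000 + 2.8000i, z*z_bar = 17.45


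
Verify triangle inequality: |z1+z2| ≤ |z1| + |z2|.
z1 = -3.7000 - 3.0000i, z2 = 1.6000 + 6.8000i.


|z1| = sqrt((-3.7)^2 + (-3)^2) = sqrt(22.69) = 4.7634
|z2| = sqrt(1.6^2 + 6.8^2) = sqrt(48.8) = 6.9857
z1+z2 = -2.1000 + 3.8000i
|z1+z2| = sqrt(18.85) = 4.3417
|z1|+|z2| = 4.7634 + 6.9857 = 11.7491

|z1+z2| = 4.3417 ≤ |z1|+|z2| = 11.7491 (verified)


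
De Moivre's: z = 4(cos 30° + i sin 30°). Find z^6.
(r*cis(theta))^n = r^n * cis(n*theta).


r^6 = 4^6 = 4096
n*theta = 6*30° = 180° = 180° (mod 360)
a = 4096*cos(180°) = -4096.0000
b = 4096*sin(180°) = 0

4096 cis(180°) = -4096.0000 + 0i


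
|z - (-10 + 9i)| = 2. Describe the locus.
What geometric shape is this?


|z - z0| = r is a circle with center z0 and radius r.
Center = (-10, 9), radius = 2

Circle with center (-10, 9) and radius 2


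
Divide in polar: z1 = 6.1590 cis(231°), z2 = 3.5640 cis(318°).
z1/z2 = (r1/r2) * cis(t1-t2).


r = 6.1590 / 3.5640 = 1.7281
theta = 231° - 318° = -87° = 273° (mod 360)

1.7281 cis(273°)


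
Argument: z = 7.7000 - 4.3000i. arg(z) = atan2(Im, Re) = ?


Re = 7.7, Im = -4.3
arg = atan2(-4.3, 7.7) = -29.1808 degrees

arg(z) = -29.1808 degrees


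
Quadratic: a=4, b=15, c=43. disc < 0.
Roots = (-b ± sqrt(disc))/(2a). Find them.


disc = 15^2 - 4*4*43 = 225 - 688 = -463
sqrt(|disc|) = sqrt(463) = 21.5174
Real part = -15/(2*4) = -1.8750
Imag part = 21.5174/(2*4) = 2.6897

-1.8750 ± 2.6897i


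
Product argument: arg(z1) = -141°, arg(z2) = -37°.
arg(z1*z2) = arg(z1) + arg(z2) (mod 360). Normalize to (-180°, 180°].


arg(z1*z2) = -141° - 37° = -178°
Normalized to (-180°, 180°]: -178°

-178°


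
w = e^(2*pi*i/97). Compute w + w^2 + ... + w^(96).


With w = e^(2*pi*i/97), all 97 of the 97th roots of unity w^0 = 1, w, ..., w^(96) sum to 0: 1 + w + ... + w^(96) = (1 - w^97)/(1 - w) = 0 since w^97 = 1, w ≠ 1.
Removing the root 1: w + w^2 + ... + w^(96) = 0 - 1 = -1

Sum = -1


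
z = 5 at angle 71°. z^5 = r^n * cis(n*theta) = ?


r^5 = 5^5 = 3125
n*theta = 5*71° = 355° = 355° (mod 360)
a = 3125*cos(355°) = 3113.1084
b = 3125*sin(355°) = -272.3617

3125 cis(355°) = 3113.1084 - 272.3617i


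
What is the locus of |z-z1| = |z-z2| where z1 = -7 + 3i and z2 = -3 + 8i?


Equal distances means the locus is the perpendicular bisector of z1 and z2.
Midpoint = ((-7+(-3))/2, (3+8)/2) = (-5.0000, 5.5000)

Perpendicular bisector through (-5.0000, 5.5000)


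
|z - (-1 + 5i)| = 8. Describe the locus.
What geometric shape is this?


|z - z0| = r is a circle with center z0 and radius r.
Center = (-1, 5), radius = 8

Circle with center (-1, 5) and radius 8


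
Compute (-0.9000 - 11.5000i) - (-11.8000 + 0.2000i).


Real: -0.9 + 11.8 = 10.9
Imag: -11.5 - 0.2 = -11.7

10.9000 - 11.7000i


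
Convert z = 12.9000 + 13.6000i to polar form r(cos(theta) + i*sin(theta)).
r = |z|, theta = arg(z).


r = sqrt(166.41+184.96) = sqrt(351.37) = 18.7449
theta = atan2(13.6, 12.9) = 46.5131 degrees

r = 18.7449, theta = 46.5131 degrees


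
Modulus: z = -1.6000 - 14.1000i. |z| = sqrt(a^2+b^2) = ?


|z| = sqrt((-1.6)^2 + (-14.1)^2) = sqrt(2.56 + 198.81) = sqrt(201.37) = 14.1905

|z| = 14.1905


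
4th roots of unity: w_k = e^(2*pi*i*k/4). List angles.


The 4th roots of unity are cis(360k/4°) for k=0..3
Angle step = 360/4 = 90°
Primitive root: cis(90°)
Primitive root = 0 + 1.0000i

4 roots at angles: 0°, 90°, 180°, 270°


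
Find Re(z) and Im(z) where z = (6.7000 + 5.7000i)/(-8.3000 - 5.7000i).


Multiply by conjugate: (6.7000 + 5.7000i)(-8.3000 + 5.7000i) / ((-8.3)^2 + (-5.7)^2)
Numerator real = 6.7*(-8.3) + 5.7*(-5.7) = -88.1
Numerator imag = 5.7*(-8.3) - 6.7*(-5.7) = -9.12
Denominator = 101.38
Re(z) = -88.1/101.38 = -0.8690
Im(z) = -9.12/101.38 = -0.0900

Re(z) = -0.8690, Im(z) = -0.0900


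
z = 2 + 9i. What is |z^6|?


|z| = sqrt(4+81) = sqrt(85) = 9.2195
|z^6| = |z|^6 = (sqrt(85))^6 = 85^3 = 614125

|z^6| = 614125


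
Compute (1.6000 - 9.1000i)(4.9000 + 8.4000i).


Real = 1.6*4.9 - (-9.1)*8.4 = 7.84 - (-76.44) = 84.28
Imag = 1.6*8.4 + 4.9*(-9.1) = 13.44 - (44.59) = -31.15

84.2800 - 31.1500i


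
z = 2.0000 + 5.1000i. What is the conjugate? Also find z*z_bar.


z_bar = 2.0000 - 5.1000i
z*z_bar = 2^2 + 5.1^2 = 4 + 26.01 = 30.01

z_bar = 2.0000 - 5.1000i, z*z_bar = 30.01


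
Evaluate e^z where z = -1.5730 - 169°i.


e^-1.5730 = 0.2074
cos(-169°) = -0.9816
sin(-169°) = -0.1908
Real = 0.2074*(-0.9816) = -0.2036
Imag = 0.2074*(-0.1908) = -0.0396

-0.2036 - 0.0396i


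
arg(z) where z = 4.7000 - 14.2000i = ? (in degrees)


Re = 4.7, Im = -14.2
arg = atan2(-14.2, 4.7) = -71.6862 degrees

arg(z) = -71.6862 degrees


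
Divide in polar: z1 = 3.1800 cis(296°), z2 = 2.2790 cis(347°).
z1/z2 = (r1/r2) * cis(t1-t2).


r = 3.1800 / 2.2790 = 1.3953
theta = 296° - 347° = -51° = 309° (mod 360)

1.3953 cis(309°)


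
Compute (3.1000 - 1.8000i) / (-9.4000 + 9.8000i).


Conjugate of z2 = -9.4000 - 9.8000i
Numerator: (3.1000 - 1.8000i)(-9.4000 - 9.8000i) = -46.7800 - 13.4600i
Denominator: (-9.4)^2 + 9.8^2 = 184.4
Result = (-46.7800 - 13.4600i)/184.4

-0.2537 - 0.0730i


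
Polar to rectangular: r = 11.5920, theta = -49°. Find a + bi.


a = 11.5920*cos(-49°) = 11.5920*0.65606 = 7.6050
b = 11.5920*sin(-49°) = 11.5920*(-0.75471) = -8.7486

7.6050 - 8.7486i


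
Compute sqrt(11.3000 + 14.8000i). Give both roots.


|z| = sqrt(127.69+219.04) = 18.6207
sqrt((|z|+a)/2) = sqrt((18.6207+11.3)/2) = sqrt(14.9603) = 3.8679
sqrt((|z|-a)/2) = sqrt((18.6207-11.3)/2) = sqrt(3.6603) = 1.9132

±(3.8679 + 1.9132i) i.e. 3.8679 + 1.9132i and -3.8679 - 1.9132i


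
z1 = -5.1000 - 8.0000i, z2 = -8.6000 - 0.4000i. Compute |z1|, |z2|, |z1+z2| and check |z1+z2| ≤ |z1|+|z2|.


|z1| = sqrt((-5.1)^2 + (-8)^2) = sqrt(90.01) = 9.4874
|z2| = sqrt((-8.6)^2 + (-0.4)^2) = sqrt(74.12) = 8.6093
z1+z2 = -13.7000 - 8.4000i
|z1+z2| = sqrt(258.25) = 16.0702
|z1|+|z2| = 9.4874 + 8.6093 = 18.0967

|z1+z2| = 16.0702 ≤ |z1|+|z2| = 18.0967 (verified)


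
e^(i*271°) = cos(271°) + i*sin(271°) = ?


cos(271°) = 0.0175
sin(271°) = -0.9998

e^(i*271°) = 0.0175 - 0.9998i


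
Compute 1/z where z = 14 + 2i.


|z|^2 = 196+4 = 200
1/z = (14 - 2i)/200

1/z = 0.0700 - 0.0100i


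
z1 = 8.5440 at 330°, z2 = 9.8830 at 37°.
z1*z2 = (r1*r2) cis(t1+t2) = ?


r = 8.5440 * 9.8830 = 84.4404
theta = 330° + 37° = 367° = 7° (mod 360)

84.4404 cis(7°)


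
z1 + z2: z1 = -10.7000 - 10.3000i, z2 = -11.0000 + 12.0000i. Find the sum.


Real: -10.7 - 11 = -21.7
Imag: -10.3 + 12 = 1.7

-21.7000 + 1.7000i


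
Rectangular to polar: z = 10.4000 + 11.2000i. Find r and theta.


r = sqrt(108.16+125.44) = sqrt(233.6) = 15.2840
theta = atan2(11.2, 10.4) = 47.1211 degrees

r = 15.2840, theta = 47.1211 degrees


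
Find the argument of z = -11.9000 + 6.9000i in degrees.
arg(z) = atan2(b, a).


Re = -11.9, Im = 6.9
arg = atan2(6.9, -11.9) = 149.8935 degrees

arg(z) = 149.8935 degrees


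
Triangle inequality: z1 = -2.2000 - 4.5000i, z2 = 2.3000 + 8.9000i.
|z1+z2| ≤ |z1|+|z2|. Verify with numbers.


|z1| = sqrt((-2.2)^2 + (-4.5)^2) = sqrt(25.09) = 5.0090
|z2| = sqrt(2.3^2 + 8.9^2) = sqrt(84.5) = 9.1924
z1+z2 = 0.1000 + 4.4000i
|z1+z2| = sqrt(19.37) = 4.4011
|z1|+|z2| = 5.0090 + 9.1924 = 14.2014

|z1+z2| = 4.4011 ≤ |z1|+|z2| = 14.2014 (verified)


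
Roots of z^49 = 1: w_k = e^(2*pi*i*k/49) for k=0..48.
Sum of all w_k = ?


The sum of all 49th roots of unity is 0.
Geometric series: (1 - w^49)/(1 - w) = (1-1)/(1-w) = 0 since w^49 = 1, w ≠ 1.
Alternatively: coefficient of z^48 in z^49 - 1 is 0.

0


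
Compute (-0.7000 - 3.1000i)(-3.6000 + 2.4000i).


Real = -0.7*(-3.6) - (-3.1)*2.4 = 2.52 - (-7.44) = 9.96
Imag = -0.7*2.4 - (3.6)*(-3.1) = -1.68 + 11.16 = 9.48

9.9600 + 9.4800i


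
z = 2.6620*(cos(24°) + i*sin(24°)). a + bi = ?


a = 2.6620*cos(24°) = 2.6620*0.91355 = 2.4319
b = 2.6620*sin(24°) = 2.6620*0.40674 = 1.0827

2.4319 + 1.0827i


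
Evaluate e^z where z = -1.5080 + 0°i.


e^-1.5080 = 0.2214
cos(0°) = 1
sin(0°) = 0
Real = 0.2214*1 = 0.2214
Imag = 0.2214*0 = 0

0.2214 + 0i


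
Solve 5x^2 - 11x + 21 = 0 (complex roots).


disc = (-11)^2 - 4*5*21 = 121 - 420 = -299
sqrt(|disc|) = sqrt(299) = 17.2916
Real part = 11/(2*5) = 1.1000
Imag part = 17.2916/(2*5) = 1.7292

1.1000 ± 1.7292i


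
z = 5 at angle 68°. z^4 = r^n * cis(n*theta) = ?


r^4 = 5^4 = 625
n*theta = 4*68° = 272° = 272° (mod 360)
a = 625*cos(272°) = 21.8122
b = 625*sin(272°) = -624.6193

625 cis(272°) = 21.8122 - 624.6193i


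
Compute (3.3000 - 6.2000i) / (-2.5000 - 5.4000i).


Conjugate of z2 = -2.5000 + 5.4000i
Numerator: (3.3000 - 6.2000i)(-2.5000 + 5.4000i) = 25.2300 + 33.3200i
Denominator: (-2.5)^2 + (-5.4)^2 = 35.41
Result = (25.2300 + 33.3200i)/35.41

0.7125 + 0.9410i


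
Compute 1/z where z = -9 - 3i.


|z|^2 = 81+9 = 90
1/z = (-9 + 3i)/90

1/z = -0.1000 + 0.0333i


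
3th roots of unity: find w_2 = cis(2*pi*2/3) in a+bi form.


Angle = 360*2/3 = 240°
a = cos(240°) = -0.5000
b = sin(240°) = -0.8660

-0.5000 - 0.8660i


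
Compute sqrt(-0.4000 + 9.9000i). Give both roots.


|z| = sqrt(0.16+98.01) = 9.9081
sqrt((|z|+a)/2) = sqrt((9.9081+(-0.4))/2) = sqrt(4.7540) = 2.1804
sqrt((|z|-a)/2) = sqrt((9.9081-(-0.4))/2) = sqrt(5.1540) = 2.2703

±(2.1804 + 2.2703i) i.e. 2.1804 + 2.2703i and -2.1804 - 2.2703i


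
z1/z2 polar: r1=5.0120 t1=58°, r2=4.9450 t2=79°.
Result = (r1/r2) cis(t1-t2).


r = 5.0120 / 4.9450 = 1.0135
theta = 58° - 79° = -21° = 339° (mod 360)

1.0135 cis(339°)


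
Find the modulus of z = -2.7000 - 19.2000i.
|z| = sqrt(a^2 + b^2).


|z| = sqrt((-2.7)^2 + (-19.2)^2) = sqrt(7.29 + 368.64) = sqrt(375.93) = 19.3889

|z| = 19.3889


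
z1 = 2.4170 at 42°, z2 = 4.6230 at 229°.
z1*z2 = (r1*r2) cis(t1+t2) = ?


r = 2.4170 * 4.6230 = 11.1738
theta = 42° + 229° = 271° = 271° (mod 360)

11.1738 cis(271°)


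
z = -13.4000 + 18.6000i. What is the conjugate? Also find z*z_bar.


z_bar = -13.4000 - 18.6000i
z*z_bar = (-13.4)^2 + 18.6^2 = 179.56 + 345.96 = 525.52

z_bar = -13.4000 - 18.6000i, z*z_bar = 525.52


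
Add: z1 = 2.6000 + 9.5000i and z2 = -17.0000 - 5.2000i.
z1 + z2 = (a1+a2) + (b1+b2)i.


Real: 2.6 - 17 = -14.4
Imag: 9.5 - 5.2 = 4.3

-14.4000 + 4.3000i


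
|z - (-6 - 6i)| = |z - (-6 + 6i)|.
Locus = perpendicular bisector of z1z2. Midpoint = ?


Equal distances means the locus is the perpendicular bisector of z1 and z2.
Midpoint = ((-6+(-6))/2, (-6+6)/2) = (-6.0000, 0)

Perpendicular bisector through (-6.0000, 0)


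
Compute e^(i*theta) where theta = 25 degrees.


cos(25°) = 0.9063
sin(25°) = 0.4226

e^(i*25°) = 0.9063 + 0.4226i


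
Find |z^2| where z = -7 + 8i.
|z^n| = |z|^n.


|z| = sqrt(49+64) = sqrt(113) = 10.6301
|z^2| = |z|^2 = (sqrt(113))^2 = 113

|z^2| = 113


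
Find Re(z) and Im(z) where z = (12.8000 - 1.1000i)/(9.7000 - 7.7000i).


Multiply by conjugate: (12.8000 - 1.1000i)(9.7000 + 7.7000i) / (9.7^2 + (-7.7)^2)
Numerator real = 12.8*9.7 - (1.1)*(-7.7) = 132.63
Numerator imag = -1.1*9.7 - 12.8*(-7.7) = 87.89
Denominator = 153.38
Re(z) = 132.63/153.38 = 0.8647
Im(z) = 87.89/153.38 = 0.5730

Re(z) = 0.8647, Im(z) = 0.5730


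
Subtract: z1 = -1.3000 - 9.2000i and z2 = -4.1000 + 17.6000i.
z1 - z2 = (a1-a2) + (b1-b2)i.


Real: -1.3 + 4.1 = 2.8
Imag: -9.2 - 17.6 = -26.8

2.8000 - 26.8000i


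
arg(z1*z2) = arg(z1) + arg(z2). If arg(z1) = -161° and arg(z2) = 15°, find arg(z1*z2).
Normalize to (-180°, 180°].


arg(z1*z2) = -161° + 15° = -146°
Normalized to (-180°, 180°]: -146°

-146°


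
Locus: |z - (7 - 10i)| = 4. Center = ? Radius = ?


|z - z0| = r is a circle with center z0 and radius r.
Center = (7, -10), radius = 4

Circle with center (7, -10) and radius 4
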